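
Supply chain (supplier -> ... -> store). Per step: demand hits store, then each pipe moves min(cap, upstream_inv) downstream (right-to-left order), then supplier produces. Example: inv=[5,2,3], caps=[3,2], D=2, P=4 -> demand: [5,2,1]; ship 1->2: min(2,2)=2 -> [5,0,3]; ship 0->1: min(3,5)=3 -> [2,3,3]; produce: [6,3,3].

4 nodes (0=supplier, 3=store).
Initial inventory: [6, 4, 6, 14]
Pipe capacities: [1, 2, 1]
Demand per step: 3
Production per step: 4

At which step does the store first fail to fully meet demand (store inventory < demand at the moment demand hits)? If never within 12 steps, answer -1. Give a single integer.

Step 1: demand=3,sold=3 ship[2->3]=1 ship[1->2]=2 ship[0->1]=1 prod=4 -> [9 3 7 12]
Step 2: demand=3,sold=3 ship[2->3]=1 ship[1->2]=2 ship[0->1]=1 prod=4 -> [12 2 8 10]
Step 3: demand=3,sold=3 ship[2->3]=1 ship[1->2]=2 ship[0->1]=1 prod=4 -> [15 1 9 8]
Step 4: demand=3,sold=3 ship[2->3]=1 ship[1->2]=1 ship[0->1]=1 prod=4 -> [18 1 9 6]
Step 5: demand=3,sold=3 ship[2->3]=1 ship[1->2]=1 ship[0->1]=1 prod=4 -> [21 1 9 4]
Step 6: demand=3,sold=3 ship[2->3]=1 ship[1->2]=1 ship[0->1]=1 prod=4 -> [24 1 9 2]
Step 7: demand=3,sold=2 ship[2->3]=1 ship[1->2]=1 ship[0->1]=1 prod=4 -> [27 1 9 1]
Step 8: demand=3,sold=1 ship[2->3]=1 ship[1->2]=1 ship[0->1]=1 prod=4 -> [30 1 9 1]
Step 9: demand=3,sold=1 ship[2->3]=1 ship[1->2]=1 ship[0->1]=1 prod=4 -> [33 1 9 1]
Step 10: demand=3,sold=1 ship[2->3]=1 ship[1->2]=1 ship[0->1]=1 prod=4 -> [36 1 9 1]
Step 11: demand=3,sold=1 ship[2->3]=1 ship[1->2]=1 ship[0->1]=1 prod=4 -> [39 1 9 1]
Step 12: demand=3,sold=1 ship[2->3]=1 ship[1->2]=1 ship[0->1]=1 prod=4 -> [42 1 9 1]
First stockout at step 7

7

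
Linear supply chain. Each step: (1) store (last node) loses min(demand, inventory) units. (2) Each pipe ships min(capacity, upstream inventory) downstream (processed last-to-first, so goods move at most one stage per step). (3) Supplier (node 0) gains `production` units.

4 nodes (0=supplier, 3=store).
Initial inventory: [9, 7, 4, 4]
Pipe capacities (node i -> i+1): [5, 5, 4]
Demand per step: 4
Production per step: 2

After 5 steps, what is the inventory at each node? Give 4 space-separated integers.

Step 1: demand=4,sold=4 ship[2->3]=4 ship[1->2]=5 ship[0->1]=5 prod=2 -> inv=[6 7 5 4]
Step 2: demand=4,sold=4 ship[2->3]=4 ship[1->2]=5 ship[0->1]=5 prod=2 -> inv=[3 7 6 4]
Step 3: demand=4,sold=4 ship[2->3]=4 ship[1->2]=5 ship[0->1]=3 prod=2 -> inv=[2 5 7 4]
Step 4: demand=4,sold=4 ship[2->3]=4 ship[1->2]=5 ship[0->1]=2 prod=2 -> inv=[2 2 8 4]
Step 5: demand=4,sold=4 ship[2->3]=4 ship[1->2]=2 ship[0->1]=2 prod=2 -> inv=[2 2 6 4]

2 2 6 4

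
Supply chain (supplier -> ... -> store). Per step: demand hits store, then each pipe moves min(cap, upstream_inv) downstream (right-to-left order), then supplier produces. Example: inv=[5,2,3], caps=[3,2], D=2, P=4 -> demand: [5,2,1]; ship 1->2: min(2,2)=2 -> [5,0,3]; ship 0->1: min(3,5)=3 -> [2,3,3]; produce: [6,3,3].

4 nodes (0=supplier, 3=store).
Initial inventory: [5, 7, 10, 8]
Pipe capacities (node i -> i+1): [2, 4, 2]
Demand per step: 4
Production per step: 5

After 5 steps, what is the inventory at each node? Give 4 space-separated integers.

Step 1: demand=4,sold=4 ship[2->3]=2 ship[1->2]=4 ship[0->1]=2 prod=5 -> inv=[8 5 12 6]
Step 2: demand=4,sold=4 ship[2->3]=2 ship[1->2]=4 ship[0->1]=2 prod=5 -> inv=[11 3 14 4]
Step 3: demand=4,sold=4 ship[2->3]=2 ship[1->2]=3 ship[0->1]=2 prod=5 -> inv=[14 2 15 2]
Step 4: demand=4,sold=2 ship[2->3]=2 ship[1->2]=2 ship[0->1]=2 prod=5 -> inv=[17 2 15 2]
Step 5: demand=4,sold=2 ship[2->3]=2 ship[1->2]=2 ship[0->1]=2 prod=5 -> inv=[20 2 15 2]

20 2 15 2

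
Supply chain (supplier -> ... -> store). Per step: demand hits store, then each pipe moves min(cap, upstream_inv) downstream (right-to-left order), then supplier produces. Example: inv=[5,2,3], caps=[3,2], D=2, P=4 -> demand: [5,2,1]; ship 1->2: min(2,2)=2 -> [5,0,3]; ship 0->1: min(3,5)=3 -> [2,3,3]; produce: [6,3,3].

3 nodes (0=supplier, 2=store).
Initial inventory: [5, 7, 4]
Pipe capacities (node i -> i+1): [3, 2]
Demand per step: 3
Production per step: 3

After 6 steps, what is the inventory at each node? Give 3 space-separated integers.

Step 1: demand=3,sold=3 ship[1->2]=2 ship[0->1]=3 prod=3 -> inv=[5 8 3]
Step 2: demand=3,sold=3 ship[1->2]=2 ship[0->1]=3 prod=3 -> inv=[5 9 2]
Step 3: demand=3,sold=2 ship[1->2]=2 ship[0->1]=3 prod=3 -> inv=[5 10 2]
Step 4: demand=3,sold=2 ship[1->2]=2 ship[0->1]=3 prod=3 -> inv=[5 11 2]
Step 5: demand=3,sold=2 ship[1->2]=2 ship[0->1]=3 prod=3 -> inv=[5 12 2]
Step 6: demand=3,sold=2 ship[1->2]=2 ship[0->1]=3 prod=3 -> inv=[5 13 2]

5 13 2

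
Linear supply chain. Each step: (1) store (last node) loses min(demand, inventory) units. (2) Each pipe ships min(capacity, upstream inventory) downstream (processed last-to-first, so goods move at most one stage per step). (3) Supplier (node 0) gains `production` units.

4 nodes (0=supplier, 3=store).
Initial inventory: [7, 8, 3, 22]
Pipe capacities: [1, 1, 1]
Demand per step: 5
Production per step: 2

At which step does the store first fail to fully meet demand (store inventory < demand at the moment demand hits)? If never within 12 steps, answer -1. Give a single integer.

Step 1: demand=5,sold=5 ship[2->3]=1 ship[1->2]=1 ship[0->1]=1 prod=2 -> [8 8 3 18]
Step 2: demand=5,sold=5 ship[2->3]=1 ship[1->2]=1 ship[0->1]=1 prod=2 -> [9 8 3 14]
Step 3: demand=5,sold=5 ship[2->3]=1 ship[1->2]=1 ship[0->1]=1 prod=2 -> [10 8 3 10]
Step 4: demand=5,sold=5 ship[2->3]=1 ship[1->2]=1 ship[0->1]=1 prod=2 -> [11 8 3 6]
Step 5: demand=5,sold=5 ship[2->3]=1 ship[1->2]=1 ship[0->1]=1 prod=2 -> [12 8 3 2]
Step 6: demand=5,sold=2 ship[2->3]=1 ship[1->2]=1 ship[0->1]=1 prod=2 -> [13 8 3 1]
Step 7: demand=5,sold=1 ship[2->3]=1 ship[1->2]=1 ship[0->1]=1 prod=2 -> [14 8 3 1]
Step 8: demand=5,sold=1 ship[2->3]=1 ship[1->2]=1 ship[0->1]=1 prod=2 -> [15 8 3 1]
Step 9: demand=5,sold=1 ship[2->3]=1 ship[1->2]=1 ship[0->1]=1 prod=2 -> [16 8 3 1]
Step 10: demand=5,sold=1 ship[2->3]=1 ship[1->2]=1 ship[0->1]=1 prod=2 -> [17 8 3 1]
Step 11: demand=5,sold=1 ship[2->3]=1 ship[1->2]=1 ship[0->1]=1 prod=2 -> [18 8 3 1]
Step 12: demand=5,sold=1 ship[2->3]=1 ship[1->2]=1 ship[0->1]=1 prod=2 -> [19 8 3 1]
First stockout at step 6

6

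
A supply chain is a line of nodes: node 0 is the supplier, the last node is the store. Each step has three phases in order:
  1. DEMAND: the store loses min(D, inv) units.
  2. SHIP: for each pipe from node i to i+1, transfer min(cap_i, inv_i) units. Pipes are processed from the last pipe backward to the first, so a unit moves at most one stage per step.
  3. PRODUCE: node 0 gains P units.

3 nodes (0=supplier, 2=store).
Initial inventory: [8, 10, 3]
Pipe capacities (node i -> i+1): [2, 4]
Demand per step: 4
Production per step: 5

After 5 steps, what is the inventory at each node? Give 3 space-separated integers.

Step 1: demand=4,sold=3 ship[1->2]=4 ship[0->1]=2 prod=5 -> inv=[11 8 4]
Step 2: demand=4,sold=4 ship[1->2]=4 ship[0->1]=2 prod=5 -> inv=[14 6 4]
Step 3: demand=4,sold=4 ship[1->2]=4 ship[0->1]=2 prod=5 -> inv=[17 4 4]
Step 4: demand=4,sold=4 ship[1->2]=4 ship[0->1]=2 prod=5 -> inv=[20 2 4]
Step 5: demand=4,sold=4 ship[1->2]=2 ship[0->1]=2 prod=5 -> inv=[23 2 2]

23 2 2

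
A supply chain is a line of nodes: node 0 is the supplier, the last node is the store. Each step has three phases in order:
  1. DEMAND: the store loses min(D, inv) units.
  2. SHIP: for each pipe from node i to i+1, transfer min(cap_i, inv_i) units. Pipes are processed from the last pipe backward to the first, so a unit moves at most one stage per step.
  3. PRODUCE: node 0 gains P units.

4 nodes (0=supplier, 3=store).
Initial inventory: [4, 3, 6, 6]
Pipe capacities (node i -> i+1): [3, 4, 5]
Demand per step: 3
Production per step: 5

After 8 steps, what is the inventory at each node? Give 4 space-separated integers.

Step 1: demand=3,sold=3 ship[2->3]=5 ship[1->2]=3 ship[0->1]=3 prod=5 -> inv=[6 3 4 8]
Step 2: demand=3,sold=3 ship[2->3]=4 ship[1->2]=3 ship[0->1]=3 prod=5 -> inv=[8 3 3 9]
Step 3: demand=3,sold=3 ship[2->3]=3 ship[1->2]=3 ship[0->1]=3 prod=5 -> inv=[10 3 3 9]
Step 4: demand=3,sold=3 ship[2->3]=3 ship[1->2]=3 ship[0->1]=3 prod=5 -> inv=[12 3 3 9]
Step 5: demand=3,sold=3 ship[2->3]=3 ship[1->2]=3 ship[0->1]=3 prod=5 -> inv=[14 3 3 9]
Step 6: demand=3,sold=3 ship[2->3]=3 ship[1->2]=3 ship[0->1]=3 prod=5 -> inv=[16 3 3 9]
Step 7: demand=3,sold=3 ship[2->3]=3 ship[1->2]=3 ship[0->1]=3 prod=5 -> inv=[18 3 3 9]
Step 8: demand=3,sold=3 ship[2->3]=3 ship[1->2]=3 ship[0->1]=3 prod=5 -> inv=[20 3 3 9]

20 3 3 9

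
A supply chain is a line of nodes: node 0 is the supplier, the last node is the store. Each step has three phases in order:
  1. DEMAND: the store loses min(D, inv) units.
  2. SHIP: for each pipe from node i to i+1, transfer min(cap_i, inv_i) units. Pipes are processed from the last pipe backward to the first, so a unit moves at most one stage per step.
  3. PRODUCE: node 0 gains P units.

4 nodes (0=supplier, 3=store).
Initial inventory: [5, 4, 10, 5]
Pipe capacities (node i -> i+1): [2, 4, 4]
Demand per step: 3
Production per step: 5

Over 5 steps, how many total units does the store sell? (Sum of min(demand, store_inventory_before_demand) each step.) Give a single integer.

Answer: 15

Derivation:
Step 1: sold=3 (running total=3) -> [8 2 10 6]
Step 2: sold=3 (running total=6) -> [11 2 8 7]
Step 3: sold=3 (running total=9) -> [14 2 6 8]
Step 4: sold=3 (running total=12) -> [17 2 4 9]
Step 5: sold=3 (running total=15) -> [20 2 2 10]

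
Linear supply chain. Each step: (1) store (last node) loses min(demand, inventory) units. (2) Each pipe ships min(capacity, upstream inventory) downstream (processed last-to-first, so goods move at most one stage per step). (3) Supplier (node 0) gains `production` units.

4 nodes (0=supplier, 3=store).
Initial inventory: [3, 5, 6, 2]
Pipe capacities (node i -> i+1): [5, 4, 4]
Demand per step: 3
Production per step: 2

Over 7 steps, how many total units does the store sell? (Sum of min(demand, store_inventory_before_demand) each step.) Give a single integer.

Step 1: sold=2 (running total=2) -> [2 4 6 4]
Step 2: sold=3 (running total=5) -> [2 2 6 5]
Step 3: sold=3 (running total=8) -> [2 2 4 6]
Step 4: sold=3 (running total=11) -> [2 2 2 7]
Step 5: sold=3 (running total=14) -> [2 2 2 6]
Step 6: sold=3 (running total=17) -> [2 2 2 5]
Step 7: sold=3 (running total=20) -> [2 2 2 4]

Answer: 20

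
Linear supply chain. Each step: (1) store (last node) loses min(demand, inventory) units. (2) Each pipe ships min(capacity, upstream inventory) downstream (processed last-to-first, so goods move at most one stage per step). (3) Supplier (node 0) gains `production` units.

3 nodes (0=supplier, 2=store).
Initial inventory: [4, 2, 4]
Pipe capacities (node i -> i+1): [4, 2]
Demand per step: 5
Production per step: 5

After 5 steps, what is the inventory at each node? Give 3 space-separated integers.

Step 1: demand=5,sold=4 ship[1->2]=2 ship[0->1]=4 prod=5 -> inv=[5 4 2]
Step 2: demand=5,sold=2 ship[1->2]=2 ship[0->1]=4 prod=5 -> inv=[6 6 2]
Step 3: demand=5,sold=2 ship[1->2]=2 ship[0->1]=4 prod=5 -> inv=[7 8 2]
Step 4: demand=5,sold=2 ship[1->2]=2 ship[0->1]=4 prod=5 -> inv=[8 10 2]
Step 5: demand=5,sold=2 ship[1->2]=2 ship[0->1]=4 prod=5 -> inv=[9 12 2]

9 12 2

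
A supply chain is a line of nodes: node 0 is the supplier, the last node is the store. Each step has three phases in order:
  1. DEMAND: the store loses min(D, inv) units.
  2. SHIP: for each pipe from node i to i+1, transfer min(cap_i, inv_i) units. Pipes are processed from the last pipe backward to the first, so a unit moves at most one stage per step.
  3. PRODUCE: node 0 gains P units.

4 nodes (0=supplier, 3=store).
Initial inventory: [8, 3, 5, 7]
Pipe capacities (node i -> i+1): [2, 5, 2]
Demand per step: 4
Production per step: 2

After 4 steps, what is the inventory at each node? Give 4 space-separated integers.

Step 1: demand=4,sold=4 ship[2->3]=2 ship[1->2]=3 ship[0->1]=2 prod=2 -> inv=[8 2 6 5]
Step 2: demand=4,sold=4 ship[2->3]=2 ship[1->2]=2 ship[0->1]=2 prod=2 -> inv=[8 2 6 3]
Step 3: demand=4,sold=3 ship[2->3]=2 ship[1->2]=2 ship[0->1]=2 prod=2 -> inv=[8 2 6 2]
Step 4: demand=4,sold=2 ship[2->3]=2 ship[1->2]=2 ship[0->1]=2 prod=2 -> inv=[8 2 6 2]

8 2 6 2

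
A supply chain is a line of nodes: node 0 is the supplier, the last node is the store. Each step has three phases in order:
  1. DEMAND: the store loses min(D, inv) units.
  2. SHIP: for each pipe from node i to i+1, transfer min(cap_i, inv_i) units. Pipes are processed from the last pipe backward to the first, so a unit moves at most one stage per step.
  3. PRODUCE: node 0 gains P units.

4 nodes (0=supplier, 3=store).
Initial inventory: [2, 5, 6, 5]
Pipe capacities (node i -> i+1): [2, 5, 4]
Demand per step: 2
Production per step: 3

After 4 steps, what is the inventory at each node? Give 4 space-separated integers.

Step 1: demand=2,sold=2 ship[2->3]=4 ship[1->2]=5 ship[0->1]=2 prod=3 -> inv=[3 2 7 7]
Step 2: demand=2,sold=2 ship[2->3]=4 ship[1->2]=2 ship[0->1]=2 prod=3 -> inv=[4 2 5 9]
Step 3: demand=2,sold=2 ship[2->3]=4 ship[1->2]=2 ship[0->1]=2 prod=3 -> inv=[5 2 3 11]
Step 4: demand=2,sold=2 ship[2->3]=3 ship[1->2]=2 ship[0->1]=2 prod=3 -> inv=[6 2 2 12]

6 2 2 12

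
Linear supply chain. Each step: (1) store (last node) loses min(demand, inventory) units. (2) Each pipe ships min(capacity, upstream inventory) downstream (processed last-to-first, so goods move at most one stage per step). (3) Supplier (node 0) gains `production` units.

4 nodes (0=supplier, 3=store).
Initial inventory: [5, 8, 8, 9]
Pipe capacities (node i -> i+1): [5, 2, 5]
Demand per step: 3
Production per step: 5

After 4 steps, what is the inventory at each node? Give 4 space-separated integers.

Step 1: demand=3,sold=3 ship[2->3]=5 ship[1->2]=2 ship[0->1]=5 prod=5 -> inv=[5 11 5 11]
Step 2: demand=3,sold=3 ship[2->3]=5 ship[1->2]=2 ship[0->1]=5 prod=5 -> inv=[5 14 2 13]
Step 3: demand=3,sold=3 ship[2->3]=2 ship[1->2]=2 ship[0->1]=5 prod=5 -> inv=[5 17 2 12]
Step 4: demand=3,sold=3 ship[2->3]=2 ship[1->2]=2 ship[0->1]=5 prod=5 -> inv=[5 20 2 11]

5 20 2 11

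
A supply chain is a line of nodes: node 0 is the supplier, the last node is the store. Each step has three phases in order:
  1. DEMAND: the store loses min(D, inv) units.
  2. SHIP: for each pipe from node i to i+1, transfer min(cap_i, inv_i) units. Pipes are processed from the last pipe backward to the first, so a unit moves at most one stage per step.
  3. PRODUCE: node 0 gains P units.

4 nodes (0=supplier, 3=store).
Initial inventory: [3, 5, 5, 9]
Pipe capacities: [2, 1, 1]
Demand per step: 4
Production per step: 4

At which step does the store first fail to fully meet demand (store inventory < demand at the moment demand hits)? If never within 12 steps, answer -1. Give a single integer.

Step 1: demand=4,sold=4 ship[2->3]=1 ship[1->2]=1 ship[0->1]=2 prod=4 -> [5 6 5 6]
Step 2: demand=4,sold=4 ship[2->3]=1 ship[1->2]=1 ship[0->1]=2 prod=4 -> [7 7 5 3]
Step 3: demand=4,sold=3 ship[2->3]=1 ship[1->2]=1 ship[0->1]=2 prod=4 -> [9 8 5 1]
Step 4: demand=4,sold=1 ship[2->3]=1 ship[1->2]=1 ship[0->1]=2 prod=4 -> [11 9 5 1]
Step 5: demand=4,sold=1 ship[2->3]=1 ship[1->2]=1 ship[0->1]=2 prod=4 -> [13 10 5 1]
Step 6: demand=4,sold=1 ship[2->3]=1 ship[1->2]=1 ship[0->1]=2 prod=4 -> [15 11 5 1]
Step 7: demand=4,sold=1 ship[2->3]=1 ship[1->2]=1 ship[0->1]=2 prod=4 -> [17 12 5 1]
Step 8: demand=4,sold=1 ship[2->3]=1 ship[1->2]=1 ship[0->1]=2 prod=4 -> [19 13 5 1]
Step 9: demand=4,sold=1 ship[2->3]=1 ship[1->2]=1 ship[0->1]=2 prod=4 -> [21 14 5 1]
Step 10: demand=4,sold=1 ship[2->3]=1 ship[1->2]=1 ship[0->1]=2 prod=4 -> [23 15 5 1]
Step 11: demand=4,sold=1 ship[2->3]=1 ship[1->2]=1 ship[0->1]=2 prod=4 -> [25 16 5 1]
Step 12: demand=4,sold=1 ship[2->3]=1 ship[1->2]=1 ship[0->1]=2 prod=4 -> [27 17 5 1]
First stockout at step 3

3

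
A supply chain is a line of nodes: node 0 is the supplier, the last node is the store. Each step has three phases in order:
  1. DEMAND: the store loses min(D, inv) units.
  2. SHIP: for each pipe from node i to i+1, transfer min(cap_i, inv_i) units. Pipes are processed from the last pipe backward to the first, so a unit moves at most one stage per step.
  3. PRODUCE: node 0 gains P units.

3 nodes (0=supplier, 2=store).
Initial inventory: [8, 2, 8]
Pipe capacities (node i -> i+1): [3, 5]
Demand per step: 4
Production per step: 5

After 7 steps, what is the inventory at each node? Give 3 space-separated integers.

Step 1: demand=4,sold=4 ship[1->2]=2 ship[0->1]=3 prod=5 -> inv=[10 3 6]
Step 2: demand=4,sold=4 ship[1->2]=3 ship[0->1]=3 prod=5 -> inv=[12 3 5]
Step 3: demand=4,sold=4 ship[1->2]=3 ship[0->1]=3 prod=5 -> inv=[14 3 4]
Step 4: demand=4,sold=4 ship[1->2]=3 ship[0->1]=3 prod=5 -> inv=[16 3 3]
Step 5: demand=4,sold=3 ship[1->2]=3 ship[0->1]=3 prod=5 -> inv=[18 3 3]
Step 6: demand=4,sold=3 ship[1->2]=3 ship[0->1]=3 prod=5 -> inv=[20 3 3]
Step 7: demand=4,sold=3 ship[1->2]=3 ship[0->1]=3 prod=5 -> inv=[22 3 3]

22 3 3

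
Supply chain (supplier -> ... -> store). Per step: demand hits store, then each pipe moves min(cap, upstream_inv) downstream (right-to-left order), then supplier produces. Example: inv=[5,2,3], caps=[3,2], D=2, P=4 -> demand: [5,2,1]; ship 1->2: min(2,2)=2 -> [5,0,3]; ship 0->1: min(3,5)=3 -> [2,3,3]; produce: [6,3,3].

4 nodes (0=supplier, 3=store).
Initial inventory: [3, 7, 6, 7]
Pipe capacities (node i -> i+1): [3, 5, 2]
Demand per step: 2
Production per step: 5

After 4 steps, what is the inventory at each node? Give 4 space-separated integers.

Step 1: demand=2,sold=2 ship[2->3]=2 ship[1->2]=5 ship[0->1]=3 prod=5 -> inv=[5 5 9 7]
Step 2: demand=2,sold=2 ship[2->3]=2 ship[1->2]=5 ship[0->1]=3 prod=5 -> inv=[7 3 12 7]
Step 3: demand=2,sold=2 ship[2->3]=2 ship[1->2]=3 ship[0->1]=3 prod=5 -> inv=[9 3 13 7]
Step 4: demand=2,sold=2 ship[2->3]=2 ship[1->2]=3 ship[0->1]=3 prod=5 -> inv=[11 3 14 7]

11 3 14 7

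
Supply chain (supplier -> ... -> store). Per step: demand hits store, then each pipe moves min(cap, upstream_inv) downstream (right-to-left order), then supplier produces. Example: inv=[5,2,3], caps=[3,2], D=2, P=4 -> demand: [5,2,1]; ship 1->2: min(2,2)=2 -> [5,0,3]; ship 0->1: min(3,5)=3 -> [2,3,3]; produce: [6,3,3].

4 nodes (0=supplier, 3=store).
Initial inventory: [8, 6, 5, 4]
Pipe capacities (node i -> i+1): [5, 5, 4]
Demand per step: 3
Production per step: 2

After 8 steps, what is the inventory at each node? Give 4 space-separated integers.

Step 1: demand=3,sold=3 ship[2->3]=4 ship[1->2]=5 ship[0->1]=5 prod=2 -> inv=[5 6 6 5]
Step 2: demand=3,sold=3 ship[2->3]=4 ship[1->2]=5 ship[0->1]=5 prod=2 -> inv=[2 6 7 6]
Step 3: demand=3,sold=3 ship[2->3]=4 ship[1->2]=5 ship[0->1]=2 prod=2 -> inv=[2 3 8 7]
Step 4: demand=3,sold=3 ship[2->3]=4 ship[1->2]=3 ship[0->1]=2 prod=2 -> inv=[2 2 7 8]
Step 5: demand=3,sold=3 ship[2->3]=4 ship[1->2]=2 ship[0->1]=2 prod=2 -> inv=[2 2 5 9]
Step 6: demand=3,sold=3 ship[2->3]=4 ship[1->2]=2 ship[0->1]=2 prod=2 -> inv=[2 2 3 10]
Step 7: demand=3,sold=3 ship[2->3]=3 ship[1->2]=2 ship[0->1]=2 prod=2 -> inv=[2 2 2 10]
Step 8: demand=3,sold=3 ship[2->3]=2 ship[1->2]=2 ship[0->1]=2 prod=2 -> inv=[2 2 2 9]

2 2 2 9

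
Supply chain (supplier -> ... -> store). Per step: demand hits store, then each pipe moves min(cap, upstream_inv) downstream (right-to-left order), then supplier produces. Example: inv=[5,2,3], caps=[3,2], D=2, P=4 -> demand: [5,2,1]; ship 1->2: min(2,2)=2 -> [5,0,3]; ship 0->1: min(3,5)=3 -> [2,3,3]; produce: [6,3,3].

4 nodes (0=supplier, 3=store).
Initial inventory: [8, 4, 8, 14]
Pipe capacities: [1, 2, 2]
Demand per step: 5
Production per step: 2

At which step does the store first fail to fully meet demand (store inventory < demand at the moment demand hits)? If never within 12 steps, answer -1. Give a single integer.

Step 1: demand=5,sold=5 ship[2->3]=2 ship[1->2]=2 ship[0->1]=1 prod=2 -> [9 3 8 11]
Step 2: demand=5,sold=5 ship[2->3]=2 ship[1->2]=2 ship[0->1]=1 prod=2 -> [10 2 8 8]
Step 3: demand=5,sold=5 ship[2->3]=2 ship[1->2]=2 ship[0->1]=1 prod=2 -> [11 1 8 5]
Step 4: demand=5,sold=5 ship[2->3]=2 ship[1->2]=1 ship[0->1]=1 prod=2 -> [12 1 7 2]
Step 5: demand=5,sold=2 ship[2->3]=2 ship[1->2]=1 ship[0->1]=1 prod=2 -> [13 1 6 2]
Step 6: demand=5,sold=2 ship[2->3]=2 ship[1->2]=1 ship[0->1]=1 prod=2 -> [14 1 5 2]
Step 7: demand=5,sold=2 ship[2->3]=2 ship[1->2]=1 ship[0->1]=1 prod=2 -> [15 1 4 2]
Step 8: demand=5,sold=2 ship[2->3]=2 ship[1->2]=1 ship[0->1]=1 prod=2 -> [16 1 3 2]
Step 9: demand=5,sold=2 ship[2->3]=2 ship[1->2]=1 ship[0->1]=1 prod=2 -> [17 1 2 2]
Step 10: demand=5,sold=2 ship[2->3]=2 ship[1->2]=1 ship[0->1]=1 prod=2 -> [18 1 1 2]
Step 11: demand=5,sold=2 ship[2->3]=1 ship[1->2]=1 ship[0->1]=1 prod=2 -> [19 1 1 1]
Step 12: demand=5,sold=1 ship[2->3]=1 ship[1->2]=1 ship[0->1]=1 prod=2 -> [20 1 1 1]
First stockout at step 5

5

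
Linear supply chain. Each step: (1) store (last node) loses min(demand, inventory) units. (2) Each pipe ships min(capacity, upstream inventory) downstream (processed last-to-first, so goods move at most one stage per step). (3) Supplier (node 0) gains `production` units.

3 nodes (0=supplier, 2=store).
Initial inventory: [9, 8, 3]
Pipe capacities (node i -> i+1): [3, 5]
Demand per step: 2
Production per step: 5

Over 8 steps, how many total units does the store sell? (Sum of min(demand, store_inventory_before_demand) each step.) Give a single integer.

Step 1: sold=2 (running total=2) -> [11 6 6]
Step 2: sold=2 (running total=4) -> [13 4 9]
Step 3: sold=2 (running total=6) -> [15 3 11]
Step 4: sold=2 (running total=8) -> [17 3 12]
Step 5: sold=2 (running total=10) -> [19 3 13]
Step 6: sold=2 (running total=12) -> [21 3 14]
Step 7: sold=2 (running total=14) -> [23 3 15]
Step 8: sold=2 (running total=16) -> [25 3 16]

Answer: 16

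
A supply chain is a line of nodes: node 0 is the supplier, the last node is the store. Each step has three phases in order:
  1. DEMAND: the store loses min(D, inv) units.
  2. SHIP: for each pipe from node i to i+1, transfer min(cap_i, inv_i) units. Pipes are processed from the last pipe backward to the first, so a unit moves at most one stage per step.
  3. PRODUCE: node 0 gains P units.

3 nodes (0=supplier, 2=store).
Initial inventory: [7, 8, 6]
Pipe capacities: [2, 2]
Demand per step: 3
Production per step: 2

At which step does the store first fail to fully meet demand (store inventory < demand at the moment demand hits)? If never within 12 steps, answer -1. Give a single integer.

Step 1: demand=3,sold=3 ship[1->2]=2 ship[0->1]=2 prod=2 -> [7 8 5]
Step 2: demand=3,sold=3 ship[1->2]=2 ship[0->1]=2 prod=2 -> [7 8 4]
Step 3: demand=3,sold=3 ship[1->2]=2 ship[0->1]=2 prod=2 -> [7 8 3]
Step 4: demand=3,sold=3 ship[1->2]=2 ship[0->1]=2 prod=2 -> [7 8 2]
Step 5: demand=3,sold=2 ship[1->2]=2 ship[0->1]=2 prod=2 -> [7 8 2]
Step 6: demand=3,sold=2 ship[1->2]=2 ship[0->1]=2 prod=2 -> [7 8 2]
Step 7: demand=3,sold=2 ship[1->2]=2 ship[0->1]=2 prod=2 -> [7 8 2]
Step 8: demand=3,sold=2 ship[1->2]=2 ship[0->1]=2 prod=2 -> [7 8 2]
Step 9: demand=3,sold=2 ship[1->2]=2 ship[0->1]=2 prod=2 -> [7 8 2]
Step 10: demand=3,sold=2 ship[1->2]=2 ship[0->1]=2 prod=2 -> [7 8 2]
Step 11: demand=3,sold=2 ship[1->2]=2 ship[0->1]=2 prod=2 -> [7 8 2]
Step 12: demand=3,sold=2 ship[1->2]=2 ship[0->1]=2 prod=2 -> [7 8 2]
First stockout at step 5

5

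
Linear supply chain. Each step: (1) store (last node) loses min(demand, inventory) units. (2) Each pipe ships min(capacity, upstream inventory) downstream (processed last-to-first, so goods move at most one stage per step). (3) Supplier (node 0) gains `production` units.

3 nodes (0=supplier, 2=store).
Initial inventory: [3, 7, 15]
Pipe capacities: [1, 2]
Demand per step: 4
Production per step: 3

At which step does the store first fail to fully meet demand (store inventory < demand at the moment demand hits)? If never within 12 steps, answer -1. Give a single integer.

Step 1: demand=4,sold=4 ship[1->2]=2 ship[0->1]=1 prod=3 -> [5 6 13]
Step 2: demand=4,sold=4 ship[1->2]=2 ship[0->1]=1 prod=3 -> [7 5 11]
Step 3: demand=4,sold=4 ship[1->2]=2 ship[0->1]=1 prod=3 -> [9 4 9]
Step 4: demand=4,sold=4 ship[1->2]=2 ship[0->1]=1 prod=3 -> [11 3 7]
Step 5: demand=4,sold=4 ship[1->2]=2 ship[0->1]=1 prod=3 -> [13 2 5]
Step 6: demand=4,sold=4 ship[1->2]=2 ship[0->1]=1 prod=3 -> [15 1 3]
Step 7: demand=4,sold=3 ship[1->2]=1 ship[0->1]=1 prod=3 -> [17 1 1]
Step 8: demand=4,sold=1 ship[1->2]=1 ship[0->1]=1 prod=3 -> [19 1 1]
Step 9: demand=4,sold=1 ship[1->2]=1 ship[0->1]=1 prod=3 -> [21 1 1]
Step 10: demand=4,sold=1 ship[1->2]=1 ship[0->1]=1 prod=3 -> [23 1 1]
Step 11: demand=4,sold=1 ship[1->2]=1 ship[0->1]=1 prod=3 -> [25 1 1]
Step 12: demand=4,sold=1 ship[1->2]=1 ship[0->1]=1 prod=3 -> [27 1 1]
First stockout at step 7

7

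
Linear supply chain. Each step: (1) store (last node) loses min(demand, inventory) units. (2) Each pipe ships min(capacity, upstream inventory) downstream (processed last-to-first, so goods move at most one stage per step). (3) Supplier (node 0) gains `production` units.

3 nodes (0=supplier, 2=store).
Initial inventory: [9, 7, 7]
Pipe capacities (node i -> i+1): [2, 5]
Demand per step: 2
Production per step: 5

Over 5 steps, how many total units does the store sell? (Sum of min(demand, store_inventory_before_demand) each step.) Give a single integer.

Step 1: sold=2 (running total=2) -> [12 4 10]
Step 2: sold=2 (running total=4) -> [15 2 12]
Step 3: sold=2 (running total=6) -> [18 2 12]
Step 4: sold=2 (running total=8) -> [21 2 12]
Step 5: sold=2 (running total=10) -> [24 2 12]

Answer: 10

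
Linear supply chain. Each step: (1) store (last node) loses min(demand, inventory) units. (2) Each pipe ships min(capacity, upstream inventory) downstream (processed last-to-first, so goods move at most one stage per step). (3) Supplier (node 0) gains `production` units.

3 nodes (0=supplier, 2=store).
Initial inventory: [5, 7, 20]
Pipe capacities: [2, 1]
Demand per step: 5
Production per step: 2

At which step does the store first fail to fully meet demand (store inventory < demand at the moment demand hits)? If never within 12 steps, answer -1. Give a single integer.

Step 1: demand=5,sold=5 ship[1->2]=1 ship[0->1]=2 prod=2 -> [5 8 16]
Step 2: demand=5,sold=5 ship[1->2]=1 ship[0->1]=2 prod=2 -> [5 9 12]
Step 3: demand=5,sold=5 ship[1->2]=1 ship[0->1]=2 prod=2 -> [5 10 8]
Step 4: demand=5,sold=5 ship[1->2]=1 ship[0->1]=2 prod=2 -> [5 11 4]
Step 5: demand=5,sold=4 ship[1->2]=1 ship[0->1]=2 prod=2 -> [5 12 1]
Step 6: demand=5,sold=1 ship[1->2]=1 ship[0->1]=2 prod=2 -> [5 13 1]
Step 7: demand=5,sold=1 ship[1->2]=1 ship[0->1]=2 prod=2 -> [5 14 1]
Step 8: demand=5,sold=1 ship[1->2]=1 ship[0->1]=2 prod=2 -> [5 15 1]
Step 9: demand=5,sold=1 ship[1->2]=1 ship[0->1]=2 prod=2 -> [5 16 1]
Step 10: demand=5,sold=1 ship[1->2]=1 ship[0->1]=2 prod=2 -> [5 17 1]
Step 11: demand=5,sold=1 ship[1->2]=1 ship[0->1]=2 prod=2 -> [5 18 1]
Step 12: demand=5,sold=1 ship[1->2]=1 ship[0->1]=2 prod=2 -> [5 19 1]
First stockout at step 5

5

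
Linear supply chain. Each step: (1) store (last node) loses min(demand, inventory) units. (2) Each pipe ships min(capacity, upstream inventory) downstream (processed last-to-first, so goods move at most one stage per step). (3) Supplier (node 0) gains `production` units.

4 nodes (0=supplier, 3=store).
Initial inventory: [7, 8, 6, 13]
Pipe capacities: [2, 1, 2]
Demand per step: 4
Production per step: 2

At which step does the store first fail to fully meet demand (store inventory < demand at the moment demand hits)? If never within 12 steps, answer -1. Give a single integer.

Step 1: demand=4,sold=4 ship[2->3]=2 ship[1->2]=1 ship[0->1]=2 prod=2 -> [7 9 5 11]
Step 2: demand=4,sold=4 ship[2->3]=2 ship[1->2]=1 ship[0->1]=2 prod=2 -> [7 10 4 9]
Step 3: demand=4,sold=4 ship[2->3]=2 ship[1->2]=1 ship[0->1]=2 prod=2 -> [7 11 3 7]
Step 4: demand=4,sold=4 ship[2->3]=2 ship[1->2]=1 ship[0->1]=2 prod=2 -> [7 12 2 5]
Step 5: demand=4,sold=4 ship[2->3]=2 ship[1->2]=1 ship[0->1]=2 prod=2 -> [7 13 1 3]
Step 6: demand=4,sold=3 ship[2->3]=1 ship[1->2]=1 ship[0->1]=2 prod=2 -> [7 14 1 1]
Step 7: demand=4,sold=1 ship[2->3]=1 ship[1->2]=1 ship[0->1]=2 prod=2 -> [7 15 1 1]
Step 8: demand=4,sold=1 ship[2->3]=1 ship[1->2]=1 ship[0->1]=2 prod=2 -> [7 16 1 1]
Step 9: demand=4,sold=1 ship[2->3]=1 ship[1->2]=1 ship[0->1]=2 prod=2 -> [7 17 1 1]
Step 10: demand=4,sold=1 ship[2->3]=1 ship[1->2]=1 ship[0->1]=2 prod=2 -> [7 18 1 1]
Step 11: demand=4,sold=1 ship[2->3]=1 ship[1->2]=1 ship[0->1]=2 prod=2 -> [7 19 1 1]
Step 12: demand=4,sold=1 ship[2->3]=1 ship[1->2]=1 ship[0->1]=2 prod=2 -> [7 20 1 1]
First stockout at step 6

6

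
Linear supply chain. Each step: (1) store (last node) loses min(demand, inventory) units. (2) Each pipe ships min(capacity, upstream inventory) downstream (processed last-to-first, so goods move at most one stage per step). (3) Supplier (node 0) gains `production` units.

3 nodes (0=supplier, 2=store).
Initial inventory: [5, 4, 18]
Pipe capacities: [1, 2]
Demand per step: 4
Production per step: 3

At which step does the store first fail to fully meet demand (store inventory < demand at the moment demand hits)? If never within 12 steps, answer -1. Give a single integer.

Step 1: demand=4,sold=4 ship[1->2]=2 ship[0->1]=1 prod=3 -> [7 3 16]
Step 2: demand=4,sold=4 ship[1->2]=2 ship[0->1]=1 prod=3 -> [9 2 14]
Step 3: demand=4,sold=4 ship[1->2]=2 ship[0->1]=1 prod=3 -> [11 1 12]
Step 4: demand=4,sold=4 ship[1->2]=1 ship[0->1]=1 prod=3 -> [13 1 9]
Step 5: demand=4,sold=4 ship[1->2]=1 ship[0->1]=1 prod=3 -> [15 1 6]
Step 6: demand=4,sold=4 ship[1->2]=1 ship[0->1]=1 prod=3 -> [17 1 3]
Step 7: demand=4,sold=3 ship[1->2]=1 ship[0->1]=1 prod=3 -> [19 1 1]
Step 8: demand=4,sold=1 ship[1->2]=1 ship[0->1]=1 prod=3 -> [21 1 1]
Step 9: demand=4,sold=1 ship[1->2]=1 ship[0->1]=1 prod=3 -> [23 1 1]
Step 10: demand=4,sold=1 ship[1->2]=1 ship[0->1]=1 prod=3 -> [25 1 1]
Step 11: demand=4,sold=1 ship[1->2]=1 ship[0->1]=1 prod=3 -> [27 1 1]
Step 12: demand=4,sold=1 ship[1->2]=1 ship[0->1]=1 prod=3 -> [29 1 1]
First stockout at step 7

7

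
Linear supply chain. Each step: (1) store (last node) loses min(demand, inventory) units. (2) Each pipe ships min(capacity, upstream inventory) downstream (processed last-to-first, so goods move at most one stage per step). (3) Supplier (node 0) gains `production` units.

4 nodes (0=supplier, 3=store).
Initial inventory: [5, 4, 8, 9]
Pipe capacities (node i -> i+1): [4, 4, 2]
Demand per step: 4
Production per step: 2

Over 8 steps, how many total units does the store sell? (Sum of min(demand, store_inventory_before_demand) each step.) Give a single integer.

Step 1: sold=4 (running total=4) -> [3 4 10 7]
Step 2: sold=4 (running total=8) -> [2 3 12 5]
Step 3: sold=4 (running total=12) -> [2 2 13 3]
Step 4: sold=3 (running total=15) -> [2 2 13 2]
Step 5: sold=2 (running total=17) -> [2 2 13 2]
Step 6: sold=2 (running total=19) -> [2 2 13 2]
Step 7: sold=2 (running total=21) -> [2 2 13 2]
Step 8: sold=2 (running total=23) -> [2 2 13 2]

Answer: 23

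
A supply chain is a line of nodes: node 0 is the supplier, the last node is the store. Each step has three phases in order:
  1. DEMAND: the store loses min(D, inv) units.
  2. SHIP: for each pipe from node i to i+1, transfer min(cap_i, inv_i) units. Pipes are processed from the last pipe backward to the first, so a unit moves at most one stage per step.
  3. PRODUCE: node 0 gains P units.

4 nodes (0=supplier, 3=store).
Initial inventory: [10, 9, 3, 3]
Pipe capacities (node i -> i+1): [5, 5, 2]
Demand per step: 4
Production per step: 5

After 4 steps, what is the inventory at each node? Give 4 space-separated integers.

Step 1: demand=4,sold=3 ship[2->3]=2 ship[1->2]=5 ship[0->1]=5 prod=5 -> inv=[10 9 6 2]
Step 2: demand=4,sold=2 ship[2->3]=2 ship[1->2]=5 ship[0->1]=5 prod=5 -> inv=[10 9 9 2]
Step 3: demand=4,sold=2 ship[2->3]=2 ship[1->2]=5 ship[0->1]=5 prod=5 -> inv=[10 9 12 2]
Step 4: demand=4,sold=2 ship[2->3]=2 ship[1->2]=5 ship[0->1]=5 prod=5 -> inv=[10 9 15 2]

10 9 15 2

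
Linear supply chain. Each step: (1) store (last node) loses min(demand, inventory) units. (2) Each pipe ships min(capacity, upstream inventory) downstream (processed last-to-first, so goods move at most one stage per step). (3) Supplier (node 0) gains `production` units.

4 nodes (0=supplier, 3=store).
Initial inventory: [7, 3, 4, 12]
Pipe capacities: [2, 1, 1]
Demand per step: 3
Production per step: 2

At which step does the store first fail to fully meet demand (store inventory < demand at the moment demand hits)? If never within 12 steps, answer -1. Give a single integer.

Step 1: demand=3,sold=3 ship[2->3]=1 ship[1->2]=1 ship[0->1]=2 prod=2 -> [7 4 4 10]
Step 2: demand=3,sold=3 ship[2->3]=1 ship[1->2]=1 ship[0->1]=2 prod=2 -> [7 5 4 8]
Step 3: demand=3,sold=3 ship[2->3]=1 ship[1->2]=1 ship[0->1]=2 prod=2 -> [7 6 4 6]
Step 4: demand=3,sold=3 ship[2->3]=1 ship[1->2]=1 ship[0->1]=2 prod=2 -> [7 7 4 4]
Step 5: demand=3,sold=3 ship[2->3]=1 ship[1->2]=1 ship[0->1]=2 prod=2 -> [7 8 4 2]
Step 6: demand=3,sold=2 ship[2->3]=1 ship[1->2]=1 ship[0->1]=2 prod=2 -> [7 9 4 1]
Step 7: demand=3,sold=1 ship[2->3]=1 ship[1->2]=1 ship[0->1]=2 prod=2 -> [7 10 4 1]
Step 8: demand=3,sold=1 ship[2->3]=1 ship[1->2]=1 ship[0->1]=2 prod=2 -> [7 11 4 1]
Step 9: demand=3,sold=1 ship[2->3]=1 ship[1->2]=1 ship[0->1]=2 prod=2 -> [7 12 4 1]
Step 10: demand=3,sold=1 ship[2->3]=1 ship[1->2]=1 ship[0->1]=2 prod=2 -> [7 13 4 1]
Step 11: demand=3,sold=1 ship[2->3]=1 ship[1->2]=1 ship[0->1]=2 prod=2 -> [7 14 4 1]
Step 12: demand=3,sold=1 ship[2->3]=1 ship[1->2]=1 ship[0->1]=2 prod=2 -> [7 15 4 1]
First stockout at step 6

6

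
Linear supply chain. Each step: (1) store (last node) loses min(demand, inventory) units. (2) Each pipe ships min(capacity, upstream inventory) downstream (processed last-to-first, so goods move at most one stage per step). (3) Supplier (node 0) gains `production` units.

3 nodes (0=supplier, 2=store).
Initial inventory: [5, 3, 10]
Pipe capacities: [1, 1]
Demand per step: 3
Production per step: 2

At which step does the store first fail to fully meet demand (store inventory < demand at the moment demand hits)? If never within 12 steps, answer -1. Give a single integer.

Step 1: demand=3,sold=3 ship[1->2]=1 ship[0->1]=1 prod=2 -> [6 3 8]
Step 2: demand=3,sold=3 ship[1->2]=1 ship[0->1]=1 prod=2 -> [7 3 6]
Step 3: demand=3,sold=3 ship[1->2]=1 ship[0->1]=1 prod=2 -> [8 3 4]
Step 4: demand=3,sold=3 ship[1->2]=1 ship[0->1]=1 prod=2 -> [9 3 2]
Step 5: demand=3,sold=2 ship[1->2]=1 ship[0->1]=1 prod=2 -> [10 3 1]
Step 6: demand=3,sold=1 ship[1->2]=1 ship[0->1]=1 prod=2 -> [11 3 1]
Step 7: demand=3,sold=1 ship[1->2]=1 ship[0->1]=1 prod=2 -> [12 3 1]
Step 8: demand=3,sold=1 ship[1->2]=1 ship[0->1]=1 prod=2 -> [13 3 1]
Step 9: demand=3,sold=1 ship[1->2]=1 ship[0->1]=1 prod=2 -> [14 3 1]
Step 10: demand=3,sold=1 ship[1->2]=1 ship[0->1]=1 prod=2 -> [15 3 1]
Step 11: demand=3,sold=1 ship[1->2]=1 ship[0->1]=1 prod=2 -> [16 3 1]
Step 12: demand=3,sold=1 ship[1->2]=1 ship[0->1]=1 prod=2 -> [17 3 1]
First stockout at step 5

5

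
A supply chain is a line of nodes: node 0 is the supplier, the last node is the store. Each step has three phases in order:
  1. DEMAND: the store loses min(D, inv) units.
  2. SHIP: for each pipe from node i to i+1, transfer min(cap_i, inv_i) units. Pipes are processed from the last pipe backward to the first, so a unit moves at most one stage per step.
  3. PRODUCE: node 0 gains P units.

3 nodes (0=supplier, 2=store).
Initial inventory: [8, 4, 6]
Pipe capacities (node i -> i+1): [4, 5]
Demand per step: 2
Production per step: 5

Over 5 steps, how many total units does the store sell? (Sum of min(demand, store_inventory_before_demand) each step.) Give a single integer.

Step 1: sold=2 (running total=2) -> [9 4 8]
Step 2: sold=2 (running total=4) -> [10 4 10]
Step 3: sold=2 (running total=6) -> [11 4 12]
Step 4: sold=2 (running total=8) -> [12 4 14]
Step 5: sold=2 (running total=10) -> [13 4 16]

Answer: 10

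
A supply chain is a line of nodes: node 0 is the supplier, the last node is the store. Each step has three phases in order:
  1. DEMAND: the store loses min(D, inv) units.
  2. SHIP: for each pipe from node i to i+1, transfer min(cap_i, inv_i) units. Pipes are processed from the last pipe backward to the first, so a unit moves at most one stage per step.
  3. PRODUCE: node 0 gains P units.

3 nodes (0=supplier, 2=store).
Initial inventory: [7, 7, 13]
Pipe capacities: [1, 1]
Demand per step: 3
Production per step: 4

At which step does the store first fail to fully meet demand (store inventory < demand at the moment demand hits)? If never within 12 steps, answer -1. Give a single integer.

Step 1: demand=3,sold=3 ship[1->2]=1 ship[0->1]=1 prod=4 -> [10 7 11]
Step 2: demand=3,sold=3 ship[1->2]=1 ship[0->1]=1 prod=4 -> [13 7 9]
Step 3: demand=3,sold=3 ship[1->2]=1 ship[0->1]=1 prod=4 -> [16 7 7]
Step 4: demand=3,sold=3 ship[1->2]=1 ship[0->1]=1 prod=4 -> [19 7 5]
Step 5: demand=3,sold=3 ship[1->2]=1 ship[0->1]=1 prod=4 -> [22 7 3]
Step 6: demand=3,sold=3 ship[1->2]=1 ship[0->1]=1 prod=4 -> [25 7 1]
Step 7: demand=3,sold=1 ship[1->2]=1 ship[0->1]=1 prod=4 -> [28 7 1]
Step 8: demand=3,sold=1 ship[1->2]=1 ship[0->1]=1 prod=4 -> [31 7 1]
Step 9: demand=3,sold=1 ship[1->2]=1 ship[0->1]=1 prod=4 -> [34 7 1]
Step 10: demand=3,sold=1 ship[1->2]=1 ship[0->1]=1 prod=4 -> [37 7 1]
Step 11: demand=3,sold=1 ship[1->2]=1 ship[0->1]=1 prod=4 -> [40 7 1]
Step 12: demand=3,sold=1 ship[1->2]=1 ship[0->1]=1 prod=4 -> [43 7 1]
First stockout at step 7

7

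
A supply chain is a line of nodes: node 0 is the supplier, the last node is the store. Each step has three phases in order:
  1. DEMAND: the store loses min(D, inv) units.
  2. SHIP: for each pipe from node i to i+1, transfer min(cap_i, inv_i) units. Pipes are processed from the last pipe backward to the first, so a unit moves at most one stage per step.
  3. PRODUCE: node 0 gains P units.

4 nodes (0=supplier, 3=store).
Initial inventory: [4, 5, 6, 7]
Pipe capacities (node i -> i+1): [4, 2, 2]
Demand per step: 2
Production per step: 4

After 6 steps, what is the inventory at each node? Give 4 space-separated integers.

Step 1: demand=2,sold=2 ship[2->3]=2 ship[1->2]=2 ship[0->1]=4 prod=4 -> inv=[4 7 6 7]
Step 2: demand=2,sold=2 ship[2->3]=2 ship[1->2]=2 ship[0->1]=4 prod=4 -> inv=[4 9 6 7]
Step 3: demand=2,sold=2 ship[2->3]=2 ship[1->2]=2 ship[0->1]=4 prod=4 -> inv=[4 11 6 7]
Step 4: demand=2,sold=2 ship[2->3]=2 ship[1->2]=2 ship[0->1]=4 prod=4 -> inv=[4 13 6 7]
Step 5: demand=2,sold=2 ship[2->3]=2 ship[1->2]=2 ship[0->1]=4 prod=4 -> inv=[4 15 6 7]
Step 6: demand=2,sold=2 ship[2->3]=2 ship[1->2]=2 ship[0->1]=4 prod=4 -> inv=[4 17 6 7]

4 17 6 7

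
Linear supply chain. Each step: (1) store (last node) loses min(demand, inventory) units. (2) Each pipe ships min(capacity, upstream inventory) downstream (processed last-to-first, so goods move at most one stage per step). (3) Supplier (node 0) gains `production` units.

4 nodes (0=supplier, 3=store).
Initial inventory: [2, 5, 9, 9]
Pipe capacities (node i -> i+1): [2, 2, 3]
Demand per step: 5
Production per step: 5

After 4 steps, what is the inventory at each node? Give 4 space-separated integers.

Step 1: demand=5,sold=5 ship[2->3]=3 ship[1->2]=2 ship[0->1]=2 prod=5 -> inv=[5 5 8 7]
Step 2: demand=5,sold=5 ship[2->3]=3 ship[1->2]=2 ship[0->1]=2 prod=5 -> inv=[8 5 7 5]
Step 3: demand=5,sold=5 ship[2->3]=3 ship[1->2]=2 ship[0->1]=2 prod=5 -> inv=[11 5 6 3]
Step 4: demand=5,sold=3 ship[2->3]=3 ship[1->2]=2 ship[0->1]=2 prod=5 -> inv=[14 5 5 3]

14 5 5 3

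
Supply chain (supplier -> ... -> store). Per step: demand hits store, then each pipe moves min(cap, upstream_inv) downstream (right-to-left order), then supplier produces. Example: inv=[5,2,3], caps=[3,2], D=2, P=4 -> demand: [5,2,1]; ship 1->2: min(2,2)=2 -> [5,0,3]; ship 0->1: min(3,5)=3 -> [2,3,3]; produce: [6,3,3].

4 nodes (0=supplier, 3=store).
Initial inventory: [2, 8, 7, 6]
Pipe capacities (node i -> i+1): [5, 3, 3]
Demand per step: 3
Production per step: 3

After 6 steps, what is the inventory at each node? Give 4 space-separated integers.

Step 1: demand=3,sold=3 ship[2->3]=3 ship[1->2]=3 ship[0->1]=2 prod=3 -> inv=[3 7 7 6]
Step 2: demand=3,sold=3 ship[2->3]=3 ship[1->2]=3 ship[0->1]=3 prod=3 -> inv=[3 7 7 6]
Step 3: demand=3,sold=3 ship[2->3]=3 ship[1->2]=3 ship[0->1]=3 prod=3 -> inv=[3 7 7 6]
Step 4: demand=3,sold=3 ship[2->3]=3 ship[1->2]=3 ship[0->1]=3 prod=3 -> inv=[3 7 7 6]
Step 5: demand=3,sold=3 ship[2->3]=3 ship[1->2]=3 ship[0->1]=3 prod=3 -> inv=[3 7 7 6]
Step 6: demand=3,sold=3 ship[2->3]=3 ship[1->2]=3 ship[0->1]=3 prod=3 -> inv=[3 7 7 6]

3 7 7 6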